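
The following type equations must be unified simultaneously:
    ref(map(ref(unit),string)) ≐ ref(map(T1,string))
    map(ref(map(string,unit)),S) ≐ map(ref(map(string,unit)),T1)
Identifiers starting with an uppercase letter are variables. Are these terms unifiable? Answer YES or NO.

Decompose ref/1: map(ref(unit),string) ≐ map(T1,string).
Decompose map/2: ref(unit) ≐ T1,  string ≐ string.
Bind T1 := ref(unit); substituting into the one remaining equation that mentions T1 gives: map(ref(map(string,unit)),S) ≐ map(ref(map(string,unit)),ref(unit)).
Delete trivial equation string ≐ string.
Decompose map/2: ref(map(string,unit)) ≐ ref(map(string,unit)),  S ≐ ref(unit).
Delete trivial equation ref(map(string,unit)) ≐ ref(map(string,unit)).
Bind S := ref(unit).
No equations remain and no clash or occurs-check failure arose, so a unifier exists.

YES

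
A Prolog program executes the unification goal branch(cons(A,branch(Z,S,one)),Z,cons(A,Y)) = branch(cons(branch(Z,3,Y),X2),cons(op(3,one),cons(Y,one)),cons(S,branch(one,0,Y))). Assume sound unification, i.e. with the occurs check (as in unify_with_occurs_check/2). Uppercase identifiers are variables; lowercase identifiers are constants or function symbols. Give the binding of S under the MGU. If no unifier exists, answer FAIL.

Decompose branch/3: cons(A,branch(Z,S,one)) = cons(branch(Z,3,Y),X2),  Z = cons(op(3,one),cons(Y,one)),  cons(A,Y) = cons(S,branch(one,0,Y)).
Decompose cons/2: A = branch(Z,3,Y),  branch(Z,S,one) = X2.
Bind A := branch(Z,3,Y); substituting into the one remaining equation that mentions A gives: cons(branch(Z,3,Y),Y) = cons(S,branch(one,0,Y)).
Bind X2 := branch(Z,S,one); no other remaining equation mentions X2.
Bind Z := cons(op(3,one),cons(Y,one)); substituting into the remaining equation gives: cons(branch(cons(op(3,one),cons(Y,one)),3,Y),Y) = cons(S,branch(one,0,Y)). Substituting into the earlier bindings gives A := branch(cons(op(3,one),cons(Y,one)),3,Y), X2 := branch(cons(op(3,one),cons(Y,one)),S,one).
Decompose cons/2: branch(cons(op(3,one),cons(Y,one)),3,Y) = S,  Y = branch(one,0,Y).
Bind S := branch(cons(op(3,one),cons(Y,one)),3,Y); no other remaining equation mentions S. Substituting into the earlier binding gives X2 := branch(cons(op(3,one),cons(Y,one)),branch(cons(op(3,one),cons(Y,one)),3,Y),one).
Occurs check fails: Y occurs in branch(one,0,Y); the equation Y = branch(one,0,Y) has no finite solution.

FAIL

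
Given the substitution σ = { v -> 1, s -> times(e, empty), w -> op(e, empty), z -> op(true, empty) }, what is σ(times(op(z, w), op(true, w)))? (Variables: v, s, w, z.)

Replace each occurrence of w with op(e, empty).
Replace each occurrence of z with op(true, empty).
Result: times(op(op(true, empty), op(e, empty)), op(true, op(e, empty))).

times(op(op(true, empty), op(e, empty)), op(true, op(e, empty)))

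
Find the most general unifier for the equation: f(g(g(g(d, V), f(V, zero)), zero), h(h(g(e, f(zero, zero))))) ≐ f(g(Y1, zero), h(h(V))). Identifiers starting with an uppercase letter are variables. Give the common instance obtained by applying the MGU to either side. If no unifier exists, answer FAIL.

f(g(g(g(d, g(e, f(zero, zero))), f(g(e, f(zero, zero)), zero)), zero), h(h(g(e, f(zero, zero)))))

Decompose f/2: g(g(g(d, V), f(V, zero)), zero) ≐ g(Y1, zero),  h(h(g(e, f(zero, zero)))) ≐ h(h(V)).
Decompose g/2: g(g(d, V), f(V, zero)) ≐ Y1,  zero ≐ zero.
Bind Y1 := g(g(d, V), f(V, zero)); no other remaining equation mentions Y1.
Delete trivial equation zero ≐ zero.
Decompose h/1: h(g(e, f(zero, zero))) ≐ h(V).
Decompose h/1: g(e, f(zero, zero)) ≐ V.
Bind V := g(e, f(zero, zero)). Substituting into the earlier binding gives Y1 := g(g(d, g(e, f(zero, zero))), f(g(e, f(zero, zero)), zero)).
Applying the MGU to either side gives f(g(g(g(d, g(e, f(zero, zero))), f(g(e, f(zero, zero)), zero)), zero), h(h(g(e, f(zero, zero))))).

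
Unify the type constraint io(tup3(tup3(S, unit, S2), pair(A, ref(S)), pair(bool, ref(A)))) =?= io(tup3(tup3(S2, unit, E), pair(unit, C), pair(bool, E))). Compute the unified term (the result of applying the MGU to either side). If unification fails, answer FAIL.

Decompose io/1: tup3(tup3(S, unit, S2), pair(A, ref(S)), pair(bool, ref(A))) =?= tup3(tup3(S2, unit, E), pair(unit, C), pair(bool, E)).
Decompose tup3/3: tup3(S, unit, S2) =?= tup3(S2, unit, E),  pair(A, ref(S)) =?= pair(unit, C),  pair(bool, ref(A)) =?= pair(bool, E).
Decompose tup3/3: S =?= S2,  unit =?= unit,  S2 =?= E.
Bind S := S2; substituting into the one remaining equation that mentions S gives: pair(A, ref(S2)) =?= pair(unit, C).
Delete trivial equation unit =?= unit.
Bind S2 := E; substituting into the one remaining equation that mentions S2 gives: pair(A, ref(E)) =?= pair(unit, C). Substituting into the earlier binding gives S := E.
Decompose pair/2: A =?= unit,  ref(E) =?= C.
Bind A := unit; substituting into the one remaining equation that mentions A gives: pair(bool, ref(unit)) =?= pair(bool, E).
Bind C := ref(E); no other remaining equation mentions C.
Decompose pair/2: bool =?= bool,  ref(unit) =?= E.
Delete trivial equation bool =?= bool.
Bind E := ref(unit). Substituting into the earlier bindings gives S := ref(unit), S2 := ref(unit), C := ref(ref(unit)).
Applying the MGU to either side gives io(tup3(tup3(ref(unit), unit, ref(unit)), pair(unit, ref(ref(unit))), pair(bool, ref(unit)))).

io(tup3(tup3(ref(unit), unit, ref(unit)), pair(unit, ref(ref(unit))), pair(bool, ref(unit))))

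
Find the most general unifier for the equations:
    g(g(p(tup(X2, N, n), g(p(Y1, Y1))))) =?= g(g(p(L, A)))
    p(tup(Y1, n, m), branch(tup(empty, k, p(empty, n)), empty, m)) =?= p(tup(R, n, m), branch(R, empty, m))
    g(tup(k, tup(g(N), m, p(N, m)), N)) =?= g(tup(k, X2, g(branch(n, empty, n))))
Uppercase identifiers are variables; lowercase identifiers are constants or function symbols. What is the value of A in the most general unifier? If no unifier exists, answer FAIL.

Decompose g/1: g(p(tup(X2, N, n), g(p(Y1, Y1)))) =?= g(p(L, A)).
Decompose g/1: p(tup(X2, N, n), g(p(Y1, Y1))) =?= p(L, A).
Decompose p/2: tup(X2, N, n) =?= L,  g(p(Y1, Y1)) =?= A.
Bind L := tup(X2, N, n); no other remaining equation mentions L.
Bind A := g(p(Y1, Y1)); no other remaining equation mentions A.
Decompose p/2: tup(Y1, n, m) =?= tup(R, n, m),  branch(tup(empty, k, p(empty, n)), empty, m) =?= branch(R, empty, m).
Decompose tup/3: Y1 =?= R,  n =?= n,  m =?= m.
Bind Y1 := R; no other remaining equation mentions Y1. Substituting into the earlier binding gives A := g(p(R, R)).
Delete trivial equation n =?= n.
Delete trivial equation m =?= m.
Decompose branch/3: tup(empty, k, p(empty, n)) =?= R,  empty =?= empty,  m =?= m.
Bind R := tup(empty, k, p(empty, n)); no other remaining equation mentions R. Substituting into the earlier bindings gives A := g(p(tup(empty, k, p(empty, n)), tup(empty, k, p(empty, n)))), Y1 := tup(empty, k, p(empty, n)).
Delete trivial equation empty =?= empty.
Delete trivial equation m =?= m.
Decompose g/1: tup(k, tup(g(N), m, p(N, m)), N) =?= tup(k, X2, g(branch(n, empty, n))).
Decompose tup/3: k =?= k,  tup(g(N), m, p(N, m)) =?= X2,  N =?= g(branch(n, empty, n)).
Delete trivial equation k =?= k.
Bind X2 := tup(g(N), m, p(N, m)); no other remaining equation mentions X2. Substituting into the earlier binding gives L := tup(tup(g(N), m, p(N, m)), N, n).
Bind N := g(branch(n, empty, n)). Substituting into the earlier bindings gives L := tup(tup(g(g(branch(n, empty, n))), m, p(g(branch(n, empty, n)), m)), g(branch(n, empty, n)), n), X2 := tup(g(g(branch(n, empty, n))), m, p(g(branch(n, empty, n)), m)).
MGU = { L -> tup(tup(g(g(branch(n, empty, n))), m, p(g(branch(n, empty, n)), m)), g(branch(n, empty, n)), n), A -> g(p(tup(empty, k, p(empty, n)), tup(empty, k, p(empty, n)))), Y1 -> tup(empty, k, p(empty, n)), R -> tup(empty, k, p(empty, n)), X2 -> tup(g(g(branch(n, empty, n))), m, p(g(branch(n, empty, n)), m)), N -> g(branch(n, empty, n)) }, so A -> g(p(tup(empty, k, p(empty, n)), tup(empty, k, p(empty, n)))).

g(p(tup(empty, k, p(empty, n)), tup(empty, k, p(empty, n))))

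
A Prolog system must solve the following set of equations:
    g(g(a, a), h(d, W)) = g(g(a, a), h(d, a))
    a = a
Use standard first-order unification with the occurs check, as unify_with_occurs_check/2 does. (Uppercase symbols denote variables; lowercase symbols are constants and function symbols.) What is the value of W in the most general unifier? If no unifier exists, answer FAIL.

Decompose g/2: g(a, a) = g(a, a),  h(d, W) = h(d, a).
Delete trivial equation g(a, a) = g(a, a).
Decompose h/2: d = d,  W = a.
Delete trivial equation d = d.
Bind W := a; no other remaining equation mentions W.
Delete trivial equation a = a.
MGU = { W -> a }, so W -> a.

a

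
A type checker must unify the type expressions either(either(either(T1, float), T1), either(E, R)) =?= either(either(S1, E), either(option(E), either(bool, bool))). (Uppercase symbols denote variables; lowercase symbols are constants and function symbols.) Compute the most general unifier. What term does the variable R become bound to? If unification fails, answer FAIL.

Decompose either/2: either(either(T1, float), T1) =?= either(S1, E),  either(E, R) =?= either(option(E), either(bool, bool)).
Decompose either/2: either(T1, float) =?= S1,  T1 =?= E.
Bind S1 := either(T1, float); no other remaining equation mentions S1.
Bind T1 := E; no other remaining equation mentions T1. Substituting into the earlier binding gives S1 := either(E, float).
Decompose either/2: E =?= option(E),  R =?= either(bool, bool).
Occurs check fails: E occurs in option(E); the equation E =?= option(E) has no finite solution.

FAIL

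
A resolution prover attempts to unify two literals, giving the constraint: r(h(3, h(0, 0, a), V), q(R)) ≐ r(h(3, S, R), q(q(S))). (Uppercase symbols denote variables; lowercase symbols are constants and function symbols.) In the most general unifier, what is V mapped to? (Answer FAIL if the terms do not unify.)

Decompose r/2: h(3, h(0, 0, a), V) ≐ h(3, S, R),  q(R) ≐ q(q(S)).
Decompose h/3: 3 ≐ 3,  h(0, 0, a) ≐ S,  V ≐ R.
Delete trivial equation 3 ≐ 3.
Bind S := h(0, 0, a); substituting into the one remaining equation that mentions S gives: q(R) ≐ q(q(h(0, 0, a))).
Bind V := R; no other remaining equation mentions V.
Decompose q/1: R ≐ q(h(0, 0, a)).
Bind R := q(h(0, 0, a)). Substituting into the earlier binding gives V := q(h(0, 0, a)).
MGU = { S ↦ h(0, 0, a), V ↦ q(h(0, 0, a)), R ↦ q(h(0, 0, a)) }, so V ↦ q(h(0, 0, a)).

q(h(0, 0, a))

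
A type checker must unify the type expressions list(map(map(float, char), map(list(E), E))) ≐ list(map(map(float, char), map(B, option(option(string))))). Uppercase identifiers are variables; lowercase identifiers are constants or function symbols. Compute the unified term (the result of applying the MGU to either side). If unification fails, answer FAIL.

Decompose list/1: map(map(float, char), map(list(E), E)) ≐ map(map(float, char), map(B, option(option(string)))).
Decompose map/2: map(float, char) ≐ map(float, char),  map(list(E), E) ≐ map(B, option(option(string))).
Delete trivial equation map(float, char) ≐ map(float, char).
Decompose map/2: list(E) ≐ B,  E ≐ option(option(string)).
Bind B := list(E); no other remaining equation mentions B.
Bind E := option(option(string)). Substituting into the earlier binding gives B := list(option(option(string))).
Applying the MGU to either side gives list(map(map(float, char), map(list(option(option(string))), option(option(string))))).

list(map(map(float, char), map(list(option(option(string))), option(option(string)))))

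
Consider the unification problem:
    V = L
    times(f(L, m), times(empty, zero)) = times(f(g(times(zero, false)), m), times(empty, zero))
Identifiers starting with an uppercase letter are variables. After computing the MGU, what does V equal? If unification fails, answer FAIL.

g(times(zero, false))

Bind V := L; no other remaining equation mentions V.
Decompose times/2: f(L, m) = f(g(times(zero, false)), m),  times(empty, zero) = times(empty, zero).
Decompose f/2: L = g(times(zero, false)),  m = m.
Bind L := g(times(zero, false)); no other remaining equation mentions L. Substituting into the earlier binding gives V := g(times(zero, false)).
Delete trivial equation m = m.
Delete trivial equation times(empty, zero) = times(empty, zero).
MGU = { V -> g(times(zero, false)), L -> g(times(zero, false)) }, so V -> g(times(zero, false)).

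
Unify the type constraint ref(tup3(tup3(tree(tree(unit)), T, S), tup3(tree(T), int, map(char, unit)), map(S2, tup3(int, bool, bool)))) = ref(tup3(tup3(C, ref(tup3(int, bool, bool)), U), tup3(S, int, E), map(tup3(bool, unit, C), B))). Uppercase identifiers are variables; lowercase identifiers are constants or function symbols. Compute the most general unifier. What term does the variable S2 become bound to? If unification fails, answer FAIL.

Decompose ref/1: tup3(tup3(tree(tree(unit)), T, S), tup3(tree(T), int, map(char, unit)), map(S2, tup3(int, bool, bool))) = tup3(tup3(C, ref(tup3(int, bool, bool)), U), tup3(S, int, E), map(tup3(bool, unit, C), B)).
Decompose tup3/3: tup3(tree(tree(unit)), T, S) = tup3(C, ref(tup3(int, bool, bool)), U),  tup3(tree(T), int, map(char, unit)) = tup3(S, int, E),  map(S2, tup3(int, bool, bool)) = map(tup3(bool, unit, C), B).
Decompose tup3/3: tree(tree(unit)) = C,  T = ref(tup3(int, bool, bool)),  S = U.
Bind C := tree(tree(unit)); substituting into the one remaining equation that mentions C gives: map(S2, tup3(int, bool, bool)) = map(tup3(bool, unit, tree(tree(unit))), B).
Bind T := ref(tup3(int, bool, bool)); substituting into the one remaining equation that mentions T gives: tup3(tree(ref(tup3(int, bool, bool))), int, map(char, unit)) = tup3(S, int, E).
Bind S := U; substituting into the one remaining equation that mentions S gives: tup3(tree(ref(tup3(int, bool, bool))), int, map(char, unit)) = tup3(U, int, E).
Decompose tup3/3: tree(ref(tup3(int, bool, bool))) = U,  int = int,  map(char, unit) = E.
Bind U := tree(ref(tup3(int, bool, bool))); no other remaining equation mentions U. Substituting into the earlier binding gives S := tree(ref(tup3(int, bool, bool))).
Delete trivial equation int = int.
Bind E := map(char, unit); no other remaining equation mentions E.
Decompose map/2: S2 = tup3(bool, unit, tree(tree(unit))),  tup3(int, bool, bool) = B.
Bind S2 := tup3(bool, unit, tree(tree(unit))); no other remaining equation mentions S2.
Bind B := tup3(int, bool, bool).
MGU = { C ↦ tree(tree(unit)), T ↦ ref(tup3(int, bool, bool)), S ↦ tree(ref(tup3(int, bool, bool))), U ↦ tree(ref(tup3(int, bool, bool))), E ↦ map(char, unit), S2 ↦ tup3(bool, unit, tree(tree(unit))), B ↦ tup3(int, bool, bool) }, so S2 ↦ tup3(bool, unit, tree(tree(unit))).

tup3(bool, unit, tree(tree(unit)))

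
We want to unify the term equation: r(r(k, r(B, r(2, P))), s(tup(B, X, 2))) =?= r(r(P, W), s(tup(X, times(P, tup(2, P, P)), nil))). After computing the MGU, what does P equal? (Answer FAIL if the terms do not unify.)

Decompose r/2: r(k, r(B, r(2, P))) =?= r(P, W),  s(tup(B, X, 2)) =?= s(tup(X, times(P, tup(2, P, P)), nil)).
Decompose r/2: k =?= P,  r(B, r(2, P)) =?= W.
Bind P := k; substituting into the remaining equations gives: r(B, r(2, k)) =?= W,  s(tup(B, X, 2)) =?= s(tup(X, times(k, tup(2, k, k)), nil)).
Bind W := r(B, r(2, k)); no other remaining equation mentions W.
Decompose s/1: tup(B, X, 2) =?= tup(X, times(k, tup(2, k, k)), nil).
Decompose tup/3: B =?= X,  X =?= times(k, tup(2, k, k)),  2 =?= nil.
Bind B := X; no other remaining equation mentions B. Substituting into the earlier binding gives W := r(X, r(2, k)).
Bind X := times(k, tup(2, k, k)); no other remaining equation mentions X. Substituting into the earlier bindings gives W := r(times(k, tup(2, k, k)), r(2, k)), B := times(k, tup(2, k, k)).
Clash: constants 2 and nil differ; no unifier exists.

FAIL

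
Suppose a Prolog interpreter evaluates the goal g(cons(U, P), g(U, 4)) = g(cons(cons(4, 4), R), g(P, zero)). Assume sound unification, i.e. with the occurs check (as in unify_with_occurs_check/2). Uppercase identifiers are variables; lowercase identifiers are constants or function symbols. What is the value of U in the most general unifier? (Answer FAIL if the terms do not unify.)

Decompose g/2: cons(U, P) = cons(cons(4, 4), R),  g(U, 4) = g(P, zero).
Decompose cons/2: U = cons(4, 4),  P = R.
Bind U := cons(4, 4); substituting into the one remaining equation that mentions U gives: g(cons(4, 4), 4) = g(P, zero).
Bind P := R; substituting into the remaining equation gives: g(cons(4, 4), 4) = g(R, zero).
Decompose g/2: cons(4, 4) = R,  4 = zero.
Bind R := cons(4, 4); no other remaining equation mentions R. Substituting into the earlier binding gives P := cons(4, 4).
Clash: constants 4 and zero differ; no unifier exists.

FAIL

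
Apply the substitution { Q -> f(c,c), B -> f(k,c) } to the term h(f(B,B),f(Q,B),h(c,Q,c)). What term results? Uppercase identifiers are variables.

Replace each occurrence of Q with f(c,c).
Replace each occurrence of B with f(k,c).
Result: h(f(f(k,c),f(k,c)),f(f(c,c),f(k,c)),h(c,f(c,c),c)).

h(f(f(k,c),f(k,c)),f(f(c,c),f(k,c)),h(c,f(c,c),c))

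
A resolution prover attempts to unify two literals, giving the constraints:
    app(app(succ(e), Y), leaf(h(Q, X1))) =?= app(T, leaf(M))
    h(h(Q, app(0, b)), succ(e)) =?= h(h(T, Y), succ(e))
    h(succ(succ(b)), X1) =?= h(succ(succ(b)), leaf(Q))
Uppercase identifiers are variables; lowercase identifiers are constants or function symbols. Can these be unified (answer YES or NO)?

Decompose app/2: app(succ(e), Y) =?= T,  leaf(h(Q, X1)) =?= leaf(M).
Bind T := app(succ(e), Y); substituting into the one remaining equation that mentions T gives: h(h(Q, app(0, b)), succ(e)) =?= h(h(app(succ(e), Y), Y), succ(e)).
Decompose leaf/1: h(Q, X1) =?= M.
Bind M := h(Q, X1); no other remaining equation mentions M.
Decompose h/2: h(Q, app(0, b)) =?= h(app(succ(e), Y), Y),  succ(e) =?= succ(e).
Decompose h/2: Q =?= app(succ(e), Y),  app(0, b) =?= Y.
Bind Q := app(succ(e), Y); substituting into the one remaining equation that mentions Q gives: h(succ(succ(b)), X1) =?= h(succ(succ(b)), leaf(app(succ(e), Y))). Substituting into the earlier binding gives M := h(app(succ(e), Y), X1).
Bind Y := app(0, b); substituting into the one remaining equation that mentions Y gives: h(succ(succ(b)), X1) =?= h(succ(succ(b)), leaf(app(succ(e), app(0, b)))). Substituting into the earlier bindings gives T := app(succ(e), app(0, b)), M := h(app(succ(e), app(0, b)), X1), Q := app(succ(e), app(0, b)).
Delete trivial equation succ(e) =?= succ(e).
Decompose h/2: succ(succ(b)) =?= succ(succ(b)),  X1 =?= leaf(app(succ(e), app(0, b))).
Delete trivial equation succ(succ(b)) =?= succ(succ(b)).
Bind X1 := leaf(app(succ(e), app(0, b))). Substituting into the earlier binding gives M := h(app(succ(e), app(0, b)), leaf(app(succ(e), app(0, b)))).
No equations remain and no clash or occurs-check failure arose, so a unifier exists.

YES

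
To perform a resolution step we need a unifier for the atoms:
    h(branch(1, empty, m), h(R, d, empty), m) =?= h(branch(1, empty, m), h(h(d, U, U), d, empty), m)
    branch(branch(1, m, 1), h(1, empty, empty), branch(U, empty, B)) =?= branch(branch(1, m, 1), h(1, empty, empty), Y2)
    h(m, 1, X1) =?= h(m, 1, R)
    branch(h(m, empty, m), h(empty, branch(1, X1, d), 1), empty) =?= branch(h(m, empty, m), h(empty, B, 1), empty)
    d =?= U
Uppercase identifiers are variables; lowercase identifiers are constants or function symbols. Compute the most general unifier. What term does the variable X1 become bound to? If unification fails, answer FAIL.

Decompose h/3: branch(1, empty, m) =?= branch(1, empty, m),  h(R, d, empty) =?= h(h(d, U, U), d, empty),  m =?= m.
Delete trivial equation branch(1, empty, m) =?= branch(1, empty, m).
Decompose h/3: R =?= h(d, U, U),  d =?= d,  empty =?= empty.
Bind R := h(d, U, U); substituting into the one remaining equation that mentions R gives: h(m, 1, X1) =?= h(m, 1, h(d, U, U)).
Delete trivial equation d =?= d.
Delete trivial equation empty =?= empty.
Delete trivial equation m =?= m.
Decompose branch/3: branch(1, m, 1) =?= branch(1, m, 1),  h(1, empty, empty) =?= h(1, empty, empty),  branch(U, empty, B) =?= Y2.
Delete trivial equation branch(1, m, 1) =?= branch(1, m, 1).
Delete trivial equation h(1, empty, empty) =?= h(1, empty, empty).
Bind Y2 := branch(U, empty, B); no other remaining equation mentions Y2.
Decompose h/3: m =?= m,  1 =?= 1,  X1 =?= h(d, U, U).
Delete trivial equation m =?= m.
Delete trivial equation 1 =?= 1.
Bind X1 := h(d, U, U); substituting into the one remaining equation that mentions X1 gives: branch(h(m, empty, m), h(empty, branch(1, h(d, U, U), d), 1), empty) =?= branch(h(m, empty, m), h(empty, B, 1), empty).
Decompose branch/3: h(m, empty, m) =?= h(m, empty, m),  h(empty, branch(1, h(d, U, U), d), 1) =?= h(empty, B, 1),  empty =?= empty.
Delete trivial equation h(m, empty, m) =?= h(m, empty, m).
Decompose h/3: empty =?= empty,  branch(1, h(d, U, U), d) =?= B,  1 =?= 1.
Delete trivial equation empty =?= empty.
Bind B := branch(1, h(d, U, U), d); no other remaining equation mentions B. Substituting into the earlier binding gives Y2 := branch(U, empty, branch(1, h(d, U, U), d)).
Delete trivial equation 1 =?= 1.
Delete trivial equation empty =?= empty.
Bind U := d. Substituting into the earlier bindings gives R := h(d, d, d), Y2 := branch(d, empty, branch(1, h(d, d, d), d)), X1 := h(d, d, d), B := branch(1, h(d, d, d), d).
MGU = { R -> h(d, d, d), Y2 -> branch(d, empty, branch(1, h(d, d, d), d)), X1 -> h(d, d, d), B -> branch(1, h(d, d, d), d), U -> d }, so X1 -> h(d, d, d).

h(d, d, d)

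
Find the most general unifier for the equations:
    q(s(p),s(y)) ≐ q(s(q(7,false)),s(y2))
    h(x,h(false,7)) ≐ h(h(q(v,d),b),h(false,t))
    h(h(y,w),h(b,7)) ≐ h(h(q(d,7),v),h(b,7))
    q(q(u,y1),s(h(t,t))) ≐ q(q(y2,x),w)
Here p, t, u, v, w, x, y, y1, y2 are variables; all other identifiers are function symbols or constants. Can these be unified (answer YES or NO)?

YES

Decompose q/2: s(p) ≐ s(q(7,false)),  s(y) ≐ s(y2).
Decompose s/1: p ≐ q(7,false).
Bind p := q(7,false); no other remaining equation mentions p.
Decompose s/1: y ≐ y2.
Bind y := y2; substituting into the one remaining equation that mentions y gives: h(h(y2,w),h(b,7)) ≐ h(h(q(d,7),v),h(b,7)).
Decompose h/2: x ≐ h(q(v,d),b),  h(false,7) ≐ h(false,t).
Bind x := h(q(v,d),b); substituting into the one remaining equation that mentions x gives: q(q(u,y1),s(h(t,t))) ≐ q(q(y2,h(q(v,d),b)),w).
Decompose h/2: false ≐ false,  7 ≐ t.
Delete trivial equation false ≐ false.
Bind t := 7; substituting into the one remaining equation that mentions t gives: q(q(u,y1),s(h(7,7))) ≐ q(q(y2,h(q(v,d),b)),w).
Decompose h/2: h(y2,w) ≐ h(q(d,7),v),  h(b,7) ≐ h(b,7).
Decompose h/2: y2 ≐ q(d,7),  w ≐ v.
Bind y2 := q(d,7); substituting into the one remaining equation that mentions y2 gives: q(q(u,y1),s(h(7,7))) ≐ q(q(q(d,7),h(q(v,d),b)),w). Substituting into the earlier binding gives y := q(d,7).
Bind w := v; substituting into the one remaining equation that mentions w gives: q(q(u,y1),s(h(7,7))) ≐ q(q(q(d,7),h(q(v,d),b)),v).
Delete trivial equation h(b,7) ≐ h(b,7).
Decompose q/2: q(u,y1) ≐ q(q(d,7),h(q(v,d),b)),  s(h(7,7)) ≐ v.
Decompose q/2: u ≐ q(d,7),  y1 ≐ h(q(v,d),b).
Bind u := q(d,7); no other remaining equation mentions u.
Bind y1 := h(q(v,d),b); no other remaining equation mentions y1.
Bind v := s(h(7,7)). Substituting into the earlier bindings gives x := h(q(s(h(7,7)),d),b), w := s(h(7,7)), y1 := h(q(s(h(7,7)),d),b).
No equations remain and no clash or occurs-check failure arose, so a unifier exists.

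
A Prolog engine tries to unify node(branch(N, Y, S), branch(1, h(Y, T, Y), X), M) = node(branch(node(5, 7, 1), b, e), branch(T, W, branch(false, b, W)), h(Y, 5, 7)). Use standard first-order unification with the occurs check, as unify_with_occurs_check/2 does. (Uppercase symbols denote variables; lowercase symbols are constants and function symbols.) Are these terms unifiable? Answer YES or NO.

Decompose node/3: branch(N, Y, S) = branch(node(5, 7, 1), b, e),  branch(1, h(Y, T, Y), X) = branch(T, W, branch(false, b, W)),  M = h(Y, 5, 7).
Decompose branch/3: N = node(5, 7, 1),  Y = b,  S = e.
Bind N := node(5, 7, 1); no other remaining equation mentions N.
Bind Y := b; substituting into the 2 remaining equations that mention Y gives: branch(1, h(b, T, b), X) = branch(T, W, branch(false, b, W)),  M = h(b, 5, 7).
Bind S := e; no other remaining equation mentions S.
Decompose branch/3: 1 = T,  h(b, T, b) = W,  X = branch(false, b, W).
Bind T := 1; substituting into the one remaining equation that mentions T gives: h(b, 1, b) = W.
Bind W := h(b, 1, b); substituting into the one remaining equation that mentions W gives: X = branch(false, b, h(b, 1, b)).
Bind X := branch(false, b, h(b, 1, b)); no other remaining equation mentions X.
Bind M := h(b, 5, 7).
No equations remain and no clash or occurs-check failure arose, so a unifier exists.

YES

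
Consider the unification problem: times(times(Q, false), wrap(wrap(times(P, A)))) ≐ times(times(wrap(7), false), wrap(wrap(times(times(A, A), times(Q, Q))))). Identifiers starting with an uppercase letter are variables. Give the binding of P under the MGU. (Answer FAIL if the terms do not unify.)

times(times(wrap(7), wrap(7)), times(wrap(7), wrap(7)))

Decompose times/2: times(Q, false) ≐ times(wrap(7), false),  wrap(wrap(times(P, A))) ≐ wrap(wrap(times(times(A, A), times(Q, Q)))).
Decompose times/2: Q ≐ wrap(7),  false ≐ false.
Bind Q := wrap(7); substituting into the one remaining equation that mentions Q gives: wrap(wrap(times(P, A))) ≐ wrap(wrap(times(times(A, A), times(wrap(7), wrap(7))))).
Delete trivial equation false ≐ false.
Decompose wrap/1: wrap(times(P, A)) ≐ wrap(times(times(A, A), times(wrap(7), wrap(7)))).
Decompose wrap/1: times(P, A) ≐ times(times(A, A), times(wrap(7), wrap(7))).
Decompose times/2: P ≐ times(A, A),  A ≐ times(wrap(7), wrap(7)).
Bind P := times(A, A); no other remaining equation mentions P.
Bind A := times(wrap(7), wrap(7)). Substituting into the earlier binding gives P := times(times(wrap(7), wrap(7)), times(wrap(7), wrap(7))).
MGU = { Q -> wrap(7), P -> times(times(wrap(7), wrap(7)), times(wrap(7), wrap(7))), A -> times(wrap(7), wrap(7)) }, so P -> times(times(wrap(7), wrap(7)), times(wrap(7), wrap(7))).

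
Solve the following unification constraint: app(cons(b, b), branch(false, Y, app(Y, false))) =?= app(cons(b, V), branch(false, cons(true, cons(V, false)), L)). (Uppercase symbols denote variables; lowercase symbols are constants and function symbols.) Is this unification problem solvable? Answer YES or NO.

YES

Decompose app/2: cons(b, b) =?= cons(b, V),  branch(false, Y, app(Y, false)) =?= branch(false, cons(true, cons(V, false)), L).
Decompose cons/2: b =?= b,  b =?= V.
Delete trivial equation b =?= b.
Bind V := b; substituting into the remaining equation gives: branch(false, Y, app(Y, false)) =?= branch(false, cons(true, cons(b, false)), L).
Decompose branch/3: false =?= false,  Y =?= cons(true, cons(b, false)),  app(Y, false) =?= L.
Delete trivial equation false =?= false.
Bind Y := cons(true, cons(b, false)); substituting into the remaining equation gives: app(cons(true, cons(b, false)), false) =?= L.
Bind L := app(cons(true, cons(b, false)), false).
No equations remain and no clash or occurs-check failure arose, so a unifier exists.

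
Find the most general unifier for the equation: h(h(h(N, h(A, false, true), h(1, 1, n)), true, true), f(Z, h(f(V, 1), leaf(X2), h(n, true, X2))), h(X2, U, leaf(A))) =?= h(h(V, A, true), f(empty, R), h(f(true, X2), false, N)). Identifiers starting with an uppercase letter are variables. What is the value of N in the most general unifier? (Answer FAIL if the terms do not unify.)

FAIL

Decompose h/3: h(h(N, h(A, false, true), h(1, 1, n)), true, true) =?= h(V, A, true),  f(Z, h(f(V, 1), leaf(X2), h(n, true, X2))) =?= f(empty, R),  h(X2, U, leaf(A)) =?= h(f(true, X2), false, N).
Decompose h/3: h(N, h(A, false, true), h(1, 1, n)) =?= V,  true =?= A,  true =?= true.
Bind V := h(N, h(A, false, true), h(1, 1, n)); substituting into the one remaining equation that mentions V gives: f(Z, h(f(h(N, h(A, false, true), h(1, 1, n)), 1), leaf(X2), h(n, true, X2))) =?= f(empty, R).
Bind A := true; substituting into the 2 remaining equations that mention A gives: f(Z, h(f(h(N, h(true, false, true), h(1, 1, n)), 1), leaf(X2), h(n, true, X2))) =?= f(empty, R),  h(X2, U, leaf(true)) =?= h(f(true, X2), false, N). Substituting into the earlier binding gives V := h(N, h(true, false, true), h(1, 1, n)).
Delete trivial equation true =?= true.
Decompose f/2: Z =?= empty,  h(f(h(N, h(true, false, true), h(1, 1, n)), 1), leaf(X2), h(n, true, X2)) =?= R.
Bind Z := empty; no other remaining equation mentions Z.
Bind R := h(f(h(N, h(true, false, true), h(1, 1, n)), 1), leaf(X2), h(n, true, X2)); no other remaining equation mentions R.
Decompose h/3: X2 =?= f(true, X2),  U =?= false,  leaf(true) =?= N.
Occurs check fails: X2 occurs in f(true, X2); the equation X2 =?= f(true, X2) has no finite solution.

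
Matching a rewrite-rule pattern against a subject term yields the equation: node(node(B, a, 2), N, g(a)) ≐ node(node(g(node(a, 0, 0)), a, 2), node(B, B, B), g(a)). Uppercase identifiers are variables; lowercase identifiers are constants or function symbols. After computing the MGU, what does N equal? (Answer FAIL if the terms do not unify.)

node(g(node(a, 0, 0)), g(node(a, 0, 0)), g(node(a, 0, 0)))

Decompose node/3: node(B, a, 2) ≐ node(g(node(a, 0, 0)), a, 2),  N ≐ node(B, B, B),  g(a) ≐ g(a).
Decompose node/3: B ≐ g(node(a, 0, 0)),  a ≐ a,  2 ≐ 2.
Bind B := g(node(a, 0, 0)); substituting into the one remaining equation that mentions B gives: N ≐ node(g(node(a, 0, 0)), g(node(a, 0, 0)), g(node(a, 0, 0))).
Delete trivial equation a ≐ a.
Delete trivial equation 2 ≐ 2.
Bind N := node(g(node(a, 0, 0)), g(node(a, 0, 0)), g(node(a, 0, 0))); no other remaining equation mentions N.
Delete trivial equation g(a) ≐ g(a).
MGU = { B := g(node(a, 0, 0)), N := node(g(node(a, 0, 0)), g(node(a, 0, 0)), g(node(a, 0, 0))) }, so N := node(g(node(a, 0, 0)), g(node(a, 0, 0)), g(node(a, 0, 0))).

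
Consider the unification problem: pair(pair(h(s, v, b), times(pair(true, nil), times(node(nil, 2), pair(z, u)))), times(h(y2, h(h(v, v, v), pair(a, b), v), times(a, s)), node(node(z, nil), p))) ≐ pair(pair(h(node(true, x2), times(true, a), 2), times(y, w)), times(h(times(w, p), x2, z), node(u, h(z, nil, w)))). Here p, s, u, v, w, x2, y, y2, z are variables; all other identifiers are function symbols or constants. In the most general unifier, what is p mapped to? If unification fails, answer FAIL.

FAIL

Decompose pair/2: pair(h(s, v, b), times(pair(true, nil), times(node(nil, 2), pair(z, u)))) ≐ pair(h(node(true, x2), times(true, a), 2), times(y, w)),  times(h(y2, h(h(v, v, v), pair(a, b), v), times(a, s)), node(node(z, nil), p)) ≐ times(h(times(w, p), x2, z), node(u, h(z, nil, w))).
Decompose pair/2: h(s, v, b) ≐ h(node(true, x2), times(true, a), 2),  times(pair(true, nil), times(node(nil, 2), pair(z, u))) ≐ times(y, w).
Decompose h/3: s ≐ node(true, x2),  v ≐ times(true, a),  b ≐ 2.
Bind s := node(true, x2); substituting into the one remaining equation that mentions s gives: times(h(y2, h(h(v, v, v), pair(a, b), v), times(a, node(true, x2))), node(node(z, nil), p)) ≐ times(h(times(w, p), x2, z), node(u, h(z, nil, w))).
Bind v := times(true, a); substituting into the one remaining equation that mentions v gives: times(h(y2, h(h(times(true, a), times(true, a), times(true, a)), pair(a, b), times(true, a)), times(a, node(true, x2))), node(node(z, nil), p)) ≐ times(h(times(w, p), x2, z), node(u, h(z, nil, w))).
Clash: constants b and 2 differ; no unifier exists.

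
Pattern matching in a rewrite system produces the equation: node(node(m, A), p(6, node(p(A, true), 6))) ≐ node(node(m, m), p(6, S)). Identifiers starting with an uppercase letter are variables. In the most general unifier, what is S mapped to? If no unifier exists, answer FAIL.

node(p(m, true), 6)

Decompose node/2: node(m, A) ≐ node(m, m),  p(6, node(p(A, true), 6)) ≐ p(6, S).
Decompose node/2: m ≐ m,  A ≐ m.
Delete trivial equation m ≐ m.
Bind A := m; substituting into the remaining equation gives: p(6, node(p(m, true), 6)) ≐ p(6, S).
Decompose p/2: 6 ≐ 6,  node(p(m, true), 6) ≐ S.
Delete trivial equation 6 ≐ 6.
Bind S := node(p(m, true), 6).
MGU = { A := m, S := node(p(m, true), 6) }, so S := node(p(m, true), 6).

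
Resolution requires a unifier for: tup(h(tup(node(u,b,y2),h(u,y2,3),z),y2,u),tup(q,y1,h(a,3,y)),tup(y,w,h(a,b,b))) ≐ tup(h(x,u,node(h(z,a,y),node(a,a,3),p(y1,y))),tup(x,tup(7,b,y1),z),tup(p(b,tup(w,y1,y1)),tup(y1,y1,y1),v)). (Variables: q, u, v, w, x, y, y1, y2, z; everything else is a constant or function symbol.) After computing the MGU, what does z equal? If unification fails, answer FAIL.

Decompose tup/3: h(tup(node(u,b,y2),h(u,y2,3),z),y2,u) ≐ h(x,u,node(h(z,a,y),node(a,a,3),p(y1,y))),  tup(q,y1,h(a,3,y)) ≐ tup(x,tup(7,b,y1),z),  tup(y,w,h(a,b,b)) ≐ tup(p(b,tup(w,y1,y1)),tup(y1,y1,y1),v).
Decompose h/3: tup(node(u,b,y2),h(u,y2,3),z) ≐ x,  y2 ≐ u,  u ≐ node(h(z,a,y),node(a,a,3),p(y1,y)).
Bind x := tup(node(u,b,y2),h(u,y2,3),z); substituting into the one remaining equation that mentions x gives: tup(q,y1,h(a,3,y)) ≐ tup(tup(node(u,b,y2),h(u,y2,3),z),tup(7,b,y1),z).
Bind y2 := u; substituting into the one remaining equation that mentions y2 gives: tup(q,y1,h(a,3,y)) ≐ tup(tup(node(u,b,u),h(u,u,3),z),tup(7,b,y1),z). Substituting into the earlier binding gives x := tup(node(u,b,u),h(u,u,3),z).
Bind u := node(h(z,a,y),node(a,a,3),p(y1,y)); substituting into the one remaining equation that mentions u gives: tup(q,y1,h(a,3,y)) ≐ tup(tup(node(node(h(z,a,y),node(a,a,3),p(y1,y)),b,node(h(z,a,y),node(a,a,3),p(y1,y))),h(node(h(z,a,y),node(a,a,3),p(y1,y)),node(h(z,a,y),node(a,a,3),p(y1,y)),3),z),tup(7,b,y1),z). Substituting into the earlier bindings gives x := tup(node(node(h(z,a,y),node(a,a,3),p(y1,y)),b,node(h(z,a,y),node(a,a,3),p(y1,y))),h(node(h(z,a,y),node(a,a,3),p(y1,y)),node(h(z,a,y),node(a,a,3),p(y1,y)),3),z), y2 := node(h(z,a,y),node(a,a,3),p(y1,y)).
Decompose tup/3: q ≐ tup(node(node(h(z,a,y),node(a,a,3),p(y1,y)),b,node(h(z,a,y),node(a,a,3),p(y1,y))),h(node(h(z,a,y),node(a,a,3),p(y1,y)),node(h(z,a,y),node(a,a,3),p(y1,y)),3),z),  y1 ≐ tup(7,b,y1),  h(a,3,y) ≐ z.
Bind q := tup(node(node(h(z,a,y),node(a,a,3),p(y1,y)),b,node(h(z,a,y),node(a,a,3),p(y1,y))),h(node(h(z,a,y),node(a,a,3),p(y1,y)),node(h(z,a,y),node(a,a,3),p(y1,y)),3),z); no other remaining equation mentions q.
Occurs check fails: y1 occurs in tup(7,b,y1); the equation y1 ≐ tup(7,b,y1) has no finite solution.

FAIL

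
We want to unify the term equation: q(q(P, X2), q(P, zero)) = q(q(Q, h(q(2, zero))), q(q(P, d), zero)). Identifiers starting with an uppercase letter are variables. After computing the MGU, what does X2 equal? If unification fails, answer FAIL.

FAIL

Decompose q/2: q(P, X2) = q(Q, h(q(2, zero))),  q(P, zero) = q(q(P, d), zero).
Decompose q/2: P = Q,  X2 = h(q(2, zero)).
Bind P := Q; substituting into the one remaining equation that mentions P gives: q(Q, zero) = q(q(Q, d), zero).
Bind X2 := h(q(2, zero)); no other remaining equation mentions X2.
Decompose q/2: Q = q(Q, d),  zero = zero.
Occurs check fails: Q occurs in q(Q, d); the equation Q = q(Q, d) has no finite solution.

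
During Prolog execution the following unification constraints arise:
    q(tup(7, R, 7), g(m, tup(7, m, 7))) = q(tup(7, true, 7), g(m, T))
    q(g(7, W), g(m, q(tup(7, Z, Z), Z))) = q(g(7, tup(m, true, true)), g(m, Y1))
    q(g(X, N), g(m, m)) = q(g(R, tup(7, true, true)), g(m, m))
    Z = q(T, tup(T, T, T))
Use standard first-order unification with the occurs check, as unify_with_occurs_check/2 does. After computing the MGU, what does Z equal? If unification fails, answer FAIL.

q(tup(7, m, 7), tup(tup(7, m, 7), tup(7, m, 7), tup(7, m, 7)))

Decompose q/2: tup(7, R, 7) = tup(7, true, 7),  g(m, tup(7, m, 7)) = g(m, T).
Decompose tup/3: 7 = 7,  R = true,  7 = 7.
Delete trivial equation 7 = 7.
Bind R := true; substituting into the one remaining equation that mentions R gives: q(g(X, N), g(m, m)) = q(g(true, tup(7, true, true)), g(m, m)).
Delete trivial equation 7 = 7.
Decompose g/2: m = m,  tup(7, m, 7) = T.
Delete trivial equation m = m.
Bind T := tup(7, m, 7); substituting into the one remaining equation that mentions T gives: Z = q(tup(7, m, 7), tup(tup(7, m, 7), tup(7, m, 7), tup(7, m, 7))).
Decompose q/2: g(7, W) = g(7, tup(m, true, true)),  g(m, q(tup(7, Z, Z), Z)) = g(m, Y1).
Decompose g/2: 7 = 7,  W = tup(m, true, true).
Delete trivial equation 7 = 7.
Bind W := tup(m, true, true); no other remaining equation mentions W.
Decompose g/2: m = m,  q(tup(7, Z, Z), Z) = Y1.
Delete trivial equation m = m.
Bind Y1 := q(tup(7, Z, Z), Z); no other remaining equation mentions Y1.
Decompose q/2: g(X, N) = g(true, tup(7, true, true)),  g(m, m) = g(m, m).
Decompose g/2: X = true,  N = tup(7, true, true).
Bind X := true; no other remaining equation mentions X.
Bind N := tup(7, true, true); no other remaining equation mentions N.
Delete trivial equation g(m, m) = g(m, m).
Bind Z := q(tup(7, m, 7), tup(tup(7, m, 7), tup(7, m, 7), tup(7, m, 7))). Substituting into the earlier binding gives Y1 := q(tup(7, q(tup(7, m, 7), tup(tup(7, m, 7), tup(7, m, 7), tup(7, m, 7))), q(tup(7, m, 7), tup(tup(7, m, 7), tup(7, m, 7), tup(7, m, 7)))), q(tup(7, m, 7), tup(tup(7, m, 7), tup(7, m, 7), tup(7, m, 7)))).
MGU = { R = true, T = tup(7, m, 7), W = tup(m, true, true), Y1 = q(tup(7, q(tup(7, m, 7), tup(tup(7, m, 7), tup(7, m, 7), tup(7, m, 7))), q(tup(7, m, 7), tup(tup(7, m, 7), tup(7, m, 7), tup(7, m, 7)))), q(tup(7, m, 7), tup(tup(7, m, 7), tup(7, m, 7), tup(7, m, 7)))), X = true, N = tup(7, true, true), Z = q(tup(7, m, 7), tup(tup(7, m, 7), tup(7, m, 7), tup(7, m, 7))) }, so Z = q(tup(7, m, 7), tup(tup(7, m, 7), tup(7, m, 7), tup(7, m, 7))).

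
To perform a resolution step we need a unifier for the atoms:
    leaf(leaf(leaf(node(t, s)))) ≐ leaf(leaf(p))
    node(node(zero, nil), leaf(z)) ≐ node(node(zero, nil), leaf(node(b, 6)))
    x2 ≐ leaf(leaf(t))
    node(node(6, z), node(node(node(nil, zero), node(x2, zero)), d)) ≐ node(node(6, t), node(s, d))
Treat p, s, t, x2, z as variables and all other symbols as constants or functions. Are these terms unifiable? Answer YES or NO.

Decompose leaf/1: leaf(leaf(node(t, s))) ≐ leaf(p).
Decompose leaf/1: leaf(node(t, s)) ≐ p.
Bind p := leaf(node(t, s)); no other remaining equation mentions p.
Decompose node/2: node(zero, nil) ≐ node(zero, nil),  leaf(z) ≐ leaf(node(b, 6)).
Delete trivial equation node(zero, nil) ≐ node(zero, nil).
Decompose leaf/1: z ≐ node(b, 6).
Bind z := node(b, 6); substituting into the one remaining equation that mentions z gives: node(node(6, node(b, 6)), node(node(node(nil, zero), node(x2, zero)), d)) ≐ node(node(6, t), node(s, d)).
Bind x2 := leaf(leaf(t)); substituting into the remaining equation gives: node(node(6, node(b, 6)), node(node(node(nil, zero), node(leaf(leaf(t)), zero)), d)) ≐ node(node(6, t), node(s, d)).
Decompose node/2: node(6, node(b, 6)) ≐ node(6, t),  node(node(node(nil, zero), node(leaf(leaf(t)), zero)), d) ≐ node(s, d).
Decompose node/2: 6 ≐ 6,  node(b, 6) ≐ t.
Delete trivial equation 6 ≐ 6.
Bind t := node(b, 6); substituting into the remaining equation gives: node(node(node(nil, zero), node(leaf(leaf(node(b, 6))), zero)), d) ≐ node(s, d). Substituting into the earlier bindings gives p := leaf(node(node(b, 6), s)), x2 := leaf(leaf(node(b, 6))).
Decompose node/2: node(node(nil, zero), node(leaf(leaf(node(b, 6))), zero)) ≐ s,  d ≐ d.
Bind s := node(node(nil, zero), node(leaf(leaf(node(b, 6))), zero)); no other remaining equation mentions s. Substituting into the earlier binding gives p := leaf(node(node(b, 6), node(node(nil, zero), node(leaf(leaf(node(b, 6))), zero)))).
Delete trivial equation d ≐ d.
No equations remain and no clash or occurs-check failure arose, so a unifier exists.

YES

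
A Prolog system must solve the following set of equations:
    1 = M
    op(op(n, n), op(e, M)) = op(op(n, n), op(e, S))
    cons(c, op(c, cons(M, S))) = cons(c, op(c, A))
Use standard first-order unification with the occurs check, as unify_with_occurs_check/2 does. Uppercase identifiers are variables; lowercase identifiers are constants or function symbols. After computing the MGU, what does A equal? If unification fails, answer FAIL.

Bind M := 1; substituting into the remaining equations gives: op(op(n, n), op(e, 1)) = op(op(n, n), op(e, S)),  cons(c, op(c, cons(1, S))) = cons(c, op(c, A)).
Decompose op/2: op(n, n) = op(n, n),  op(e, 1) = op(e, S).
Delete trivial equation op(n, n) = op(n, n).
Decompose op/2: e = e,  1 = S.
Delete trivial equation e = e.
Bind S := 1; substituting into the remaining equation gives: cons(c, op(c, cons(1, 1))) = cons(c, op(c, A)).
Decompose cons/2: c = c,  op(c, cons(1, 1)) = op(c, A).
Delete trivial equation c = c.
Decompose op/2: c = c,  cons(1, 1) = A.
Delete trivial equation c = c.
Bind A := cons(1, 1).
MGU = { M -> 1, S -> 1, A -> cons(1, 1) }, so A -> cons(1, 1).

cons(1, 1)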